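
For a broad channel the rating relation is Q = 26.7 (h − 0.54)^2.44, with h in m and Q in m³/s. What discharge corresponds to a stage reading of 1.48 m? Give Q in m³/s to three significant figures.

23.0 m³/s

Q = 26.7 × (1.48 − 0.54)^2.44 = 26.7 × 0.94^2.44 = 22.96 m³/s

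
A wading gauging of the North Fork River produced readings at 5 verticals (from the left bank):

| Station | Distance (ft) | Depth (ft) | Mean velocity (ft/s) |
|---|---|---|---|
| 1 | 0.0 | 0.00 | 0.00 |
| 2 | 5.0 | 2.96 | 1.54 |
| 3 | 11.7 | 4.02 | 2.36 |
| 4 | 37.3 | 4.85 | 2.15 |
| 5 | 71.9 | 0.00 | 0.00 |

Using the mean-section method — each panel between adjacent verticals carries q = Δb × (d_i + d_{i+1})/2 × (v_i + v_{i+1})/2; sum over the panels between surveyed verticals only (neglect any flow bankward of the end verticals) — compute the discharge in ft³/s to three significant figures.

Panel 1-2: Δb = 5 ft, d̄ = (0.00+2.96)/2 = 1.48, v̄ = (0.00+1.54)/2 = 0.77 → q = 5×1.48×0.77 = 5.698 ft³/s
Panel 2-3: Δb = 6.7 ft, d̄ = (2.96+4.02)/2 = 3.49, v̄ = (1.54+2.36)/2 = 1.95 → q = 6.7×3.49×1.95 = 45.60 ft³/s
Panel 3-4: Δb = 25.6 ft, d̄ = (4.02+4.85)/2 = 4.435, v̄ = (2.36+2.15)/2 = 2.255 → q = 25.6×4.435×2.255 = 256.0 ft³/s
Panel 4-5: Δb = 34.6 ft, d̄ = (4.85+0.00)/2 = 2.425, v̄ = (2.15+0.00)/2 = 1.075 → q = 34.6×2.425×1.075 = 90.20 ft³/s
Q = Σ q = 397.5 ft³/s

398 ft³/s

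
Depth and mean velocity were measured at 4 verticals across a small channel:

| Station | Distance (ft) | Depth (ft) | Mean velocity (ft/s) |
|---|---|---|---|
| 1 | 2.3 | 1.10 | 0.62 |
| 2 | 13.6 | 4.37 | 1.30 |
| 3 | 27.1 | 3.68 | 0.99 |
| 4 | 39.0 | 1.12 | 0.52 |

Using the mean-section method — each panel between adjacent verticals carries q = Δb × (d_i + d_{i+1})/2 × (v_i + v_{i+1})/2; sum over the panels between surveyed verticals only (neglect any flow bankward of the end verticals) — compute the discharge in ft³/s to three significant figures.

113 ft³/s

Panel 1-2: Δb = 11.3 ft, d̄ = (1.10+4.37)/2 = 2.735, v̄ = (0.62+1.30)/2 = 0.96 → q = 11.3×2.735×0.96 = 29.67 ft³/s
Panel 2-3: Δb = 13.5 ft, d̄ = (4.37+3.68)/2 = 4.025, v̄ = (1.30+0.99)/2 = 1.145 → q = 13.5×4.025×1.145 = 62.22 ft³/s
Panel 3-4: Δb = 11.9 ft, d̄ = (3.68+1.12)/2 = 2.4, v̄ = (0.99+0.52)/2 = 0.755 → q = 11.9×2.4×0.755 = 21.56 ft³/s
Q = Σ q = 113.4 ft³/s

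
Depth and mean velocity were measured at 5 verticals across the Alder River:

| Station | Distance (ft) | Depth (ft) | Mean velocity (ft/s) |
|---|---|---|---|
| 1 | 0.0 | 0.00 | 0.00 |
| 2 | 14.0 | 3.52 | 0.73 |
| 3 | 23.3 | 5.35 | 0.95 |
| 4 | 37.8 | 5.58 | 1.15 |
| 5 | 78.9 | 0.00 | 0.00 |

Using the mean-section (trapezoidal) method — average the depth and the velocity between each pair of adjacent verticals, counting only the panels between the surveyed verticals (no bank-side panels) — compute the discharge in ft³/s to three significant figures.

Panel 1-2: Δb = 14 ft, d̄ = (0.00+3.52)/2 = 1.76, v̄ = (0.00+0.73)/2 = 0.365 → q = 14×1.76×0.365 = 8.994 ft³/s
Panel 2-3: Δb = 9.3 ft, d̄ = (3.52+5.35)/2 = 4.435, v̄ = (0.73+0.95)/2 = 0.84 → q = 9.3×4.435×0.84 = 34.65 ft³/s
Panel 3-4: Δb = 14.5 ft, d̄ = (5.35+5.58)/2 = 5.465, v̄ = (0.95+1.15)/2 = 1.05 → q = 14.5×5.465×1.05 = 83.20 ft³/s
Panel 4-5: Δb = 41.1 ft, d̄ = (5.58+0.00)/2 = 2.79, v̄ = (1.15+0.00)/2 = 0.575 → q = 41.1×2.79×0.575 = 65.93 ft³/s
Q = Σ q = 192.8 ft³/s

193 ft³/s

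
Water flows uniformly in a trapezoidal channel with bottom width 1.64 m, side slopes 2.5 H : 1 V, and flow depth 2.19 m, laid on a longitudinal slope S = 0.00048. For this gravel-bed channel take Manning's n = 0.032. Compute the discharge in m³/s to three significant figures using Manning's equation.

A = (b + z·y)·y = (1.64 + 2.5×2.19)×2.19 = 15.58 m²
P = b + 2y√(1+z²) = 1.64 + 2×2.19×√(1+2.5²) = 13.43 m
R = A/P = 15.58/13.43 = 1.160 m
Q = (1/n)·A·R^(2/3)·S^(1/2) = (1/0.032) × 15.58 × 1.160^(2/3) × 0.00048^(1/2) = 11.78 m³/s

11.8 m³/s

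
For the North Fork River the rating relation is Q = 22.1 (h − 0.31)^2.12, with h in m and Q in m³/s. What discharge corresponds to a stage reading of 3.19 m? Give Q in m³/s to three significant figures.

Q = 22.1 × (3.19 − 0.31)^2.12 = 22.1 × 2.88^2.12 = 208.1 m³/s

208 m³/s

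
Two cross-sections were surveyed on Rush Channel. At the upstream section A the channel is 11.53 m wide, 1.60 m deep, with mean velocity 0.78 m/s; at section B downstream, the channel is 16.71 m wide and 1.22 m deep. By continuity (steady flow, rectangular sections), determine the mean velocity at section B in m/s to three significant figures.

0.706 m/s

Q = A₁V₁ = (11.53×1.60) × 0.78 = 14.39 m³/s
A₂ = 16.71 × 1.22 = 20.39 m²
V₂ = Q/A₂ = 14.39/20.39 = 0.7058 m/s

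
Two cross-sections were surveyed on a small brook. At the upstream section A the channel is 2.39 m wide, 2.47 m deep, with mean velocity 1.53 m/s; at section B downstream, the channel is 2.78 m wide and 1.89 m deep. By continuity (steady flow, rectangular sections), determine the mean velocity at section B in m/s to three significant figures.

Q = A₁V₁ = (2.39×2.47) × 1.53 = 9.032 m³/s
A₂ = 2.78 × 1.89 = 5.254 m²
V₂ = Q/A₂ = 9.032/5.254 = 1.719 m/s

1.72 m/s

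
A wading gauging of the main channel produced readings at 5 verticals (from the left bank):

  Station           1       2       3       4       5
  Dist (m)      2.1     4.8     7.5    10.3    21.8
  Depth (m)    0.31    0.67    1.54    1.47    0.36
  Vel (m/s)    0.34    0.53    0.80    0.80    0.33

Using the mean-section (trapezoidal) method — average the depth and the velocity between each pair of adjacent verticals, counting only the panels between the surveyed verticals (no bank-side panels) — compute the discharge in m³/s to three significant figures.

11.9 m³/s

Panel 1-2: Δb = 2.7 m, d̄ = (0.31+0.67)/2 = 0.49, v̄ = (0.34+0.53)/2 = 0.435 → q = 2.7×0.49×0.435 = 0.5755 m³/s
Panel 2-3: Δb = 2.7 m, d̄ = (0.67+1.54)/2 = 1.105, v̄ = (0.53+0.80)/2 = 0.665 → q = 2.7×1.105×0.665 = 1.984 m³/s
Panel 3-4: Δb = 2.8 m, d̄ = (1.54+1.47)/2 = 1.505, v̄ = (0.80+0.80)/2 = 0.8 → q = 2.8×1.505×0.8 = 3.371 m³/s
Panel 4-5: Δb = 11.5 m, d̄ = (1.47+0.36)/2 = 0.915, v̄ = (0.80+0.33)/2 = 0.565 → q = 11.5×0.915×0.565 = 5.945 m³/s
Q = Σ q = 11.88 m³/s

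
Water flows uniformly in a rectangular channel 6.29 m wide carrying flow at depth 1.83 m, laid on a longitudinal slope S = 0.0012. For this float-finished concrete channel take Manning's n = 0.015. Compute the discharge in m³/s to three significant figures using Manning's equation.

29.3 m³/s

A = b·y = 6.29 × 1.83 = 11.51 m²
P = b + 2y = 6.29 + 2×1.83 = 9.950 m
R = A/P = 11.51/9.950 = 1.157 m
Q = (1/n)·A·R^(2/3)·S^(1/2) = (1/0.015) × 11.51 × 1.157^(2/3) × 0.0012^(1/2) = 29.29 m³/s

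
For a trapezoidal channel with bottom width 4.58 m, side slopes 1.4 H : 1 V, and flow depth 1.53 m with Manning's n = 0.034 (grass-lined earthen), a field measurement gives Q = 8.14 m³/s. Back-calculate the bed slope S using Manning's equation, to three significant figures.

A = (b + z·y)·y = (4.58 + 1.4×1.53)×1.53 = 10.28 m²
P = b + 2y√(1+z²) = 4.58 + 2×1.53×√(1+1.4²) = 9.845 m
R = A/P = 10.28/9.845 = 1.045 m
S = (Q·n / (1·A·R^(2/3)))² = (8.14×0.034 / (1×10.28×1.030))² = 0.0006831

0.000683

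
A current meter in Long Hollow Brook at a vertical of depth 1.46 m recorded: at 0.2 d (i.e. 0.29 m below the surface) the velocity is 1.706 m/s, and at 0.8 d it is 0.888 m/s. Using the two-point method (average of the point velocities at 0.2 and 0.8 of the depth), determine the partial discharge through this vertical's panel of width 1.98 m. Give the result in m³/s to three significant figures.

3.75 m³/s

v̄ = (1.706 + 0.888) / 2 = 1.297 m/s
q = v̄ × d × w = 1.297 × 1.46 × 1.98 = 3.749 m³/s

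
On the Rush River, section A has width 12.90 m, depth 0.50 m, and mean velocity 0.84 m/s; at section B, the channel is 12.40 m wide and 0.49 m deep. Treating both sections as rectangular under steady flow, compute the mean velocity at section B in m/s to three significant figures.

Q = A₁V₁ = (12.90×0.50) × 0.84 = 5.418 m³/s
A₂ = 12.40 × 0.49 = 6.076 m²
V₂ = Q/A₂ = 5.418/6.076 = 0.8917 m/s

0.892 m/s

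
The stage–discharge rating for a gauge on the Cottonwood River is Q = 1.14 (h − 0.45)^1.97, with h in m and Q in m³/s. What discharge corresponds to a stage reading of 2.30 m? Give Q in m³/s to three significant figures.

3.83 m³/s

Q = 1.14 × (2.30 − 0.45)^1.97 = 1.14 × 1.85^1.97 = 3.830 m³/s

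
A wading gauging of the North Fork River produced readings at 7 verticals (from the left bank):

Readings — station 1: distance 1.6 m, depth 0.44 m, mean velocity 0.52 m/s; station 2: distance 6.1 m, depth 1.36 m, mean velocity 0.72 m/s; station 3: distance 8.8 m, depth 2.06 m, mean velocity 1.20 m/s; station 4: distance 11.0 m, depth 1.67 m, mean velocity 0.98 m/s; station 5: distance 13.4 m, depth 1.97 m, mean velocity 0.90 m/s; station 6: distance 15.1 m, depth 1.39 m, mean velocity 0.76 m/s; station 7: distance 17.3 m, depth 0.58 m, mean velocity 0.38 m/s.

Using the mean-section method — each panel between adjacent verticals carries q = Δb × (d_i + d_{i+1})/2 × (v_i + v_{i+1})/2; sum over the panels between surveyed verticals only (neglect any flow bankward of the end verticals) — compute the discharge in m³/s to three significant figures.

Panel 1-2: Δb = 4.5 m, d̄ = (0.44+1.36)/2 = 0.9, v̄ = (0.52+0.72)/2 = 0.62 → q = 4.5×0.9×0.62 = 2.511 m³/s
Panel 2-3: Δb = 2.7 m, d̄ = (1.36+2.06)/2 = 1.71, v̄ = (0.72+1.20)/2 = 0.96 → q = 2.7×1.71×0.96 = 4.432 m³/s
Panel 3-4: Δb = 2.2 m, d̄ = (2.06+1.67)/2 = 1.865, v̄ = (1.20+0.98)/2 = 1.09 → q = 2.2×1.865×1.09 = 4.472 m³/s
Panel 4-5: Δb = 2.4 m, d̄ = (1.67+1.97)/2 = 1.82, v̄ = (0.98+0.90)/2 = 0.94 → q = 2.4×1.82×0.94 = 4.106 m³/s
Panel 5-6: Δb = 1.7 m, d̄ = (1.97+1.39)/2 = 1.68, v̄ = (0.90+0.76)/2 = 0.83 → q = 1.7×1.68×0.83 = 2.370 m³/s
Panel 6-7: Δb = 2.2 m, d̄ = (1.39+0.58)/2 = 0.985, v̄ = (0.76+0.38)/2 = 0.57 → q = 2.2×0.985×0.57 = 1.235 m³/s
Q = Σ q = 19.13 m³/s

19.1 m³/s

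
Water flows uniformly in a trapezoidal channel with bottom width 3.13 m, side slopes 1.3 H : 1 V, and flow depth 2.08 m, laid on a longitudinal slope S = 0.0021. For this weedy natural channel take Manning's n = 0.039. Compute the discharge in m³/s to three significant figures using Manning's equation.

16.3 m³/s

A = (b + z·y)·y = (3.13 + 1.3×2.08)×2.08 = 12.13 m²
P = b + 2y√(1+z²) = 3.13 + 2×2.08×√(1+1.3²) = 9.953 m
R = A/P = 12.13/9.953 = 1.219 m
Q = (1/n)·A·R^(2/3)·S^(1/2) = (1/0.039) × 12.13 × 1.219^(2/3) × 0.0021^(1/2) = 16.27 m³/s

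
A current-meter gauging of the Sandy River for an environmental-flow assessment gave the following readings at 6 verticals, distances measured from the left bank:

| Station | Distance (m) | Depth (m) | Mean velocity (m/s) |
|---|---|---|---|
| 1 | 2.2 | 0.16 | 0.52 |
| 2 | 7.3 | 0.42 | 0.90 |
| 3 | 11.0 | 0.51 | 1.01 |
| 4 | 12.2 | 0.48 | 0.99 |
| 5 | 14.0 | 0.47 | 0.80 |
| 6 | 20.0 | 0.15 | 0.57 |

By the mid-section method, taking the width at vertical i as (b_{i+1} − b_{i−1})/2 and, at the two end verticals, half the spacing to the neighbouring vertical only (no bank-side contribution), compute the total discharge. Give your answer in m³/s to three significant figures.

5.57 m³/s

w_1 = (7.3 − 2.2)/2 = 2.55 m; q_1 = 0.52 × 0.16 × 2.55 = 0.2122 m³/s
w_2 = (11.0 − 2.2)/2 = 4.4 m; q_2 = 0.90 × 0.42 × 4.4 = 1.663 m³/s
w_3 = (12.2 − 7.3)/2 = 2.45 m; q_3 = 1.01 × 0.51 × 2.45 = 1.262 m³/s
w_4 = (14.0 − 11.0)/2 = 1.5 m; q_4 = 0.99 × 0.48 × 1.5 = 0.7128 m³/s
w_5 = (20.0 − 12.2)/2 = 3.9 m; q_5 = 0.80 × 0.47 × 3.9 = 1.466 m³/s
w_6 = (20.0 − 14.0)/2 = 3 m; q_6 = 0.57 × 0.15 × 3 = 0.2565 m³/s
Q = Σ qᵢ = 5.573 m³/s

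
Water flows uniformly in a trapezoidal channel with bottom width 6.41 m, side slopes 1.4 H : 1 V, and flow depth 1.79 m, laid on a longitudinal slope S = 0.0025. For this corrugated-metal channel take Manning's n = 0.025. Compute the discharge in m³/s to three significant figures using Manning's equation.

A = (b + z·y)·y = (6.41 + 1.4×1.79)×1.79 = 15.96 m²
P = b + 2y√(1+z²) = 6.41 + 2×1.79×√(1+1.4²) = 12.57 m
R = A/P = 15.96/12.57 = 1.270 m
Q = (1/n)·A·R^(2/3)·S^(1/2) = (1/0.025) × 15.96 × 1.270^(2/3) × 0.0025^(1/2) = 37.43 m³/s

37.4 m³/s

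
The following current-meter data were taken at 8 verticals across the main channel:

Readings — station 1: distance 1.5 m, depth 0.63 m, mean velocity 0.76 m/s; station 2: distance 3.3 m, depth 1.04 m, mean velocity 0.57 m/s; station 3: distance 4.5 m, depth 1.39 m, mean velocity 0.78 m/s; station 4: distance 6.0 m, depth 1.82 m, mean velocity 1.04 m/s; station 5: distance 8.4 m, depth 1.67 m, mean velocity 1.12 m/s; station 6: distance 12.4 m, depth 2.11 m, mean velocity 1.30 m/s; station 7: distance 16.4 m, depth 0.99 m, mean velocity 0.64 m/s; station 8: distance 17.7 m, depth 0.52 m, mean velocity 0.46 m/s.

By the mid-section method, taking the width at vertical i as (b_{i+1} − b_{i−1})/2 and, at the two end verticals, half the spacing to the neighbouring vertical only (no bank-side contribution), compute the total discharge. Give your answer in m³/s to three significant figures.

25.3 m³/s

w_1 = (3.3 − 1.5)/2 = 0.9 m; q_1 = 0.76 × 0.63 × 0.9 = 0.4309 m³/s
w_2 = (4.5 − 1.5)/2 = 1.5 m; q_2 = 0.57 × 1.04 × 1.5 = 0.8892 m³/s
w_3 = (6.0 − 3.3)/2 = 1.35 m; q_3 = 0.78 × 1.39 × 1.35 = 1.464 m³/s
w_4 = (8.4 − 4.5)/2 = 1.95 m; q_4 = 1.04 × 1.82 × 1.95 = 3.691 m³/s
w_5 = (12.4 − 6.0)/2 = 3.2 m; q_5 = 1.12 × 1.67 × 3.2 = 5.985 m³/s
w_6 = (16.4 − 8.4)/2 = 4 m; q_6 = 1.30 × 2.11 × 4 = 10.97 m³/s
w_7 = (17.7 − 12.4)/2 = 2.65 m; q_7 = 0.64 × 0.99 × 2.65 = 1.679 m³/s
w_8 = (17.7 − 16.4)/2 = 0.65 m; q_8 = 0.46 × 0.52 × 0.65 = 0.1555 m³/s
Q = Σ qᵢ = 25.27 m³/s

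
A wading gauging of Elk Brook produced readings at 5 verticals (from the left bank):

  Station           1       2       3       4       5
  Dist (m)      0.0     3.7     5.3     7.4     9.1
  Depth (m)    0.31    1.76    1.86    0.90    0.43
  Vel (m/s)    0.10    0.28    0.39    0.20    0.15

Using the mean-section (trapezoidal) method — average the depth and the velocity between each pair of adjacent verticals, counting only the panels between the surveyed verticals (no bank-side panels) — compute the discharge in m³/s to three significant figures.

Panel 1-2: Δb = 3.7 m, d̄ = (0.31+1.76)/2 = 1.035, v̄ = (0.10+0.28)/2 = 0.19 → q = 3.7×1.035×0.19 = 0.7276 m³/s
Panel 2-3: Δb = 1.6 m, d̄ = (1.76+1.86)/2 = 1.81, v̄ = (0.28+0.39)/2 = 0.335 → q = 1.6×1.81×0.335 = 0.9702 m³/s
Panel 3-4: Δb = 2.1 m, d̄ = (1.86+0.90)/2 = 1.38, v̄ = (0.39+0.20)/2 = 0.295 → q = 2.1×1.38×0.295 = 0.8549 m³/s
Panel 4-5: Δb = 1.7 m, d̄ = (0.90+0.43)/2 = 0.665, v̄ = (0.20+0.15)/2 = 0.175 → q = 1.7×0.665×0.175 = 0.1978 m³/s
Q = Σ q = 2.751 m³/s

2.75 m³/s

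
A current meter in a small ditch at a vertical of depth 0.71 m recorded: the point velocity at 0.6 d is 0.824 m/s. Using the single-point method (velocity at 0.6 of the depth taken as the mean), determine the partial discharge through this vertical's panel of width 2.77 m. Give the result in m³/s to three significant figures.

1.62 m³/s

v̄ = v₀.₆ = 0.824 m/s
q = v̄ × d × w = 0.8240 × 0.71 × 2.77 = 1.621 m³/s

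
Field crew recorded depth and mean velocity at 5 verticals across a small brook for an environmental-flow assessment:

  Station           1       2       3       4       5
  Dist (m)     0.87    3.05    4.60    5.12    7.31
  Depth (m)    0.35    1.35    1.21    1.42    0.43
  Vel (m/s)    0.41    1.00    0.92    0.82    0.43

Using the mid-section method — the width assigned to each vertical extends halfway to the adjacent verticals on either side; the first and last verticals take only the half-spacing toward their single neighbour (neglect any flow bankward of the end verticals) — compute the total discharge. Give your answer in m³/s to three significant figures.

5.61 m³/s

w_1 = (3.05 − 0.87)/2 = 1.09 m; q_1 = 0.41 × 0.35 × 1.09 = 0.1564 m³/s
w_2 = (4.60 − 0.87)/2 = 1.865 m; q_2 = 1.00 × 1.35 × 1.865 = 2.518 m³/s
w_3 = (5.12 − 3.05)/2 = 1.035 m; q_3 = 0.92 × 1.21 × 1.035 = 1.152 m³/s
w_4 = (7.31 − 4.60)/2 = 1.355 m; q_4 = 0.82 × 1.42 × 1.355 = 1.578 m³/s
w_5 = (7.31 − 5.12)/2 = 1.095 m; q_5 = 0.43 × 0.43 × 1.095 = 0.2025 m³/s
Q = Σ qᵢ = 5.607 m³/s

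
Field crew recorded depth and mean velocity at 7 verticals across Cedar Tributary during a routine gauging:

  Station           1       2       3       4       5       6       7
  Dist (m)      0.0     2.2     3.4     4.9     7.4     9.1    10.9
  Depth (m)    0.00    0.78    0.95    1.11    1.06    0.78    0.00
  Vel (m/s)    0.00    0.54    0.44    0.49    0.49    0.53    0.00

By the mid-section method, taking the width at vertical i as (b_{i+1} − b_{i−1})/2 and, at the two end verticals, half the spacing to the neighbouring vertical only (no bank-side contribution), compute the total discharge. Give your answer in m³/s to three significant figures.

4.18 m³/s

w_2 = (3.4 − 0.0)/2 = 1.7 m; q_2 = 0.54 × 0.78 × 1.7 = 0.7160 m³/s
w_3 = (4.9 − 2.2)/2 = 1.35 m; q_3 = 0.44 × 0.95 × 1.35 = 0.5643 m³/s
w_4 = (7.4 − 3.4)/2 = 2 m; q_4 = 0.49 × 1.11 × 2 = 1.088 m³/s
w_5 = (9.1 − 4.9)/2 = 2.1 m; q_5 = 0.49 × 1.06 × 2.1 = 1.091 m³/s
w_6 = (10.9 − 7.4)/2 = 1.75 m; q_6 = 0.53 × 0.78 × 1.75 = 0.7235 m³/s
Stations 1, 7 contribute zero (depth or velocity is 0).
Q = Σ qᵢ = 4.182 m³/s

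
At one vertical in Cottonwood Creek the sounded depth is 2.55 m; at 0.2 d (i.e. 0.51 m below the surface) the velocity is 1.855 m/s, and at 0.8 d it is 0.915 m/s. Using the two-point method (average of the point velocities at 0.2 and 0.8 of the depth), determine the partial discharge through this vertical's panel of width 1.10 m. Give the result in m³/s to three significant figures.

v̄ = (1.855 + 0.915) / 2 = 1.385 m/s
q = v̄ × d × w = 1.385 × 2.55 × 1.10 = 3.885 m³/s

3.88 m³/s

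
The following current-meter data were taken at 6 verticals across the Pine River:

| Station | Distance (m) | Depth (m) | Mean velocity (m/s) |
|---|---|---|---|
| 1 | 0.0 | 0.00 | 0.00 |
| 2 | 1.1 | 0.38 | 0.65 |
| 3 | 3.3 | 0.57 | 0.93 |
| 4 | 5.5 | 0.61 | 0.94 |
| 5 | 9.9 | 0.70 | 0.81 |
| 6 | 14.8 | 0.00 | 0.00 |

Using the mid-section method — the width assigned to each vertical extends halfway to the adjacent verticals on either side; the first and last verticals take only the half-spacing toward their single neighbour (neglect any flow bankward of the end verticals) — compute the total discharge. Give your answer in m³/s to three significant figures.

6.10 m³/s

w_2 = (3.3 − 0.0)/2 = 1.65 m; q_2 = 0.65 × 0.38 × 1.65 = 0.4076 m³/s
w_3 = (5.5 − 1.1)/2 = 2.2 m; q_3 = 0.93 × 0.57 × 2.2 = 1.166 m³/s
w_4 = (9.9 − 3.3)/2 = 3.3 m; q_4 = 0.94 × 0.61 × 3.3 = 1.892 m³/s
w_5 = (14.8 − 5.5)/2 = 4.65 m; q_5 = 0.81 × 0.70 × 4.65 = 2.637 m³/s
Stations 1, 6 contribute zero (depth or velocity is 0).
Q = Σ qᵢ = 6.103 m³/s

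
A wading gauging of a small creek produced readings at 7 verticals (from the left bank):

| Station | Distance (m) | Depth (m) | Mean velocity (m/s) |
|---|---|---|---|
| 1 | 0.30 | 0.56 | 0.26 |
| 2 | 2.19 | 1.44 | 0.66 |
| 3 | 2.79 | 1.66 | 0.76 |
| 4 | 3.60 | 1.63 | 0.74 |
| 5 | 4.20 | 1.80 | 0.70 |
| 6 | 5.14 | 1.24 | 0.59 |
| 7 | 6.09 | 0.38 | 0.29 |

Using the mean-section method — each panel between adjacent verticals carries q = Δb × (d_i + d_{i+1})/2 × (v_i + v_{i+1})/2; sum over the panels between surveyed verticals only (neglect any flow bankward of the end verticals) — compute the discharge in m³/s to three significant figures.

4.53 m³/s

Panel 1-2: Δb = 1.89 m, d̄ = (0.56+1.44)/2 = 1, v̄ = (0.26+0.66)/2 = 0.46 → q = 1.89×1×0.46 = 0.8694 m³/s
Panel 2-3: Δb = 0.6 m, d̄ = (1.44+1.66)/2 = 1.55, v̄ = (0.66+0.76)/2 = 0.71 → q = 0.6×1.55×0.71 = 0.6603 m³/s
Panel 3-4: Δb = 0.81 m, d̄ = (1.66+1.63)/2 = 1.645, v̄ = (0.76+0.74)/2 = 0.75 → q = 0.81×1.645×0.75 = 0.9993 m³/s
Panel 4-5: Δb = 0.6 m, d̄ = (1.63+1.80)/2 = 1.715, v̄ = (0.74+0.70)/2 = 0.72 → q = 0.6×1.715×0.72 = 0.7409 m³/s
Panel 5-6: Δb = 0.94 m, d̄ = (1.80+1.24)/2 = 1.52, v̄ = (0.70+0.59)/2 = 0.645 → q = 0.94×1.52×0.645 = 0.9216 m³/s
Panel 6-7: Δb = 0.95 m, d̄ = (1.24+0.38)/2 = 0.81, v̄ = (0.59+0.29)/2 = 0.44 → q = 0.95×0.81×0.44 = 0.3386 m³/s
Q = Σ q = 4.530 m³/s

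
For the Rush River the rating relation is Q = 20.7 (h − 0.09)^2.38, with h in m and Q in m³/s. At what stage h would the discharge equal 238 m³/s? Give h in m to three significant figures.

h − h₀ = (Q/C)^(1/b) = (238/20.7)^(1/2.38) = 2.790 m
h = 0.09 + 2.790 = 2.880 m

2.88 m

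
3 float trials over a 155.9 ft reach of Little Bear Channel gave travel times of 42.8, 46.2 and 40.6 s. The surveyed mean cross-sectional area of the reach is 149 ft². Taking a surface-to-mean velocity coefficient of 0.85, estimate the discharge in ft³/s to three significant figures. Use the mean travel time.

457 ft³/s

t̄ = (42.8 + 46.2 + 40.6) / 3 = 43.2 s
v_surface = L / t̄ = 155.9 / 43.2 = 3.609 ft/s
v_mean = 0.85 × 3.609 = 3.067 ft/s
Q = A × v_mean = 149 × 3.067 = 457.1 ft³/s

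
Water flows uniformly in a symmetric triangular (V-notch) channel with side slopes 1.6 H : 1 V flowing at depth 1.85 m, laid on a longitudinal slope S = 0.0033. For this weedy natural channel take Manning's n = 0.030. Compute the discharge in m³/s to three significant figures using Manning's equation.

A = z·y² = 1.6×1.85² = 5.476 m²
P = 2y√(1+z²) = 2×1.85×√(1+1.6²) = 6.981 m
R = A/P = 5.476/6.981 = 0.7844 m
Q = (1/n)·A·R^(2/3)·S^(1/2) = (1/0.030) × 5.476 × 0.7844^(2/3) × 0.0033^(1/2) = 8.918 m³/s

8.92 m³/s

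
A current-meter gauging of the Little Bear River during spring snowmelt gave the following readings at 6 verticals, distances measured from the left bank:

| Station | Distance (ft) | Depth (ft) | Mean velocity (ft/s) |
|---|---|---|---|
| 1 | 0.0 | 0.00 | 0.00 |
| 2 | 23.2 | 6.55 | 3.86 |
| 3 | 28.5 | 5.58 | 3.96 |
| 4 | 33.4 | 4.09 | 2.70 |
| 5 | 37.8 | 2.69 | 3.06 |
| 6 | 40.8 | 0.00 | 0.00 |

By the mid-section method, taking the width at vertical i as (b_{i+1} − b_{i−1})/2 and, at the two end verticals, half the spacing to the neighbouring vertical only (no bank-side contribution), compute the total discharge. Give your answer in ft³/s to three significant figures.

555 ft³/s

w_2 = (28.5 − 0.0)/2 = 14.25 ft; q_2 = 3.86 × 6.55 × 14.25 = 360.3 ft³/s
w_3 = (33.4 − 23.2)/2 = 5.1 ft; q_3 = 3.96 × 5.58 × 5.1 = 112.7 ft³/s
w_4 = (37.8 − 28.5)/2 = 4.65 ft; q_4 = 2.70 × 4.09 × 4.65 = 51.35 ft³/s
w_5 = (40.8 − 33.4)/2 = 3.7 ft; q_5 = 3.06 × 2.69 × 3.7 = 30.46 ft³/s
Stations 1, 6 contribute zero (depth or velocity is 0).
Q = Σ qᵢ = 554.8 ft³/s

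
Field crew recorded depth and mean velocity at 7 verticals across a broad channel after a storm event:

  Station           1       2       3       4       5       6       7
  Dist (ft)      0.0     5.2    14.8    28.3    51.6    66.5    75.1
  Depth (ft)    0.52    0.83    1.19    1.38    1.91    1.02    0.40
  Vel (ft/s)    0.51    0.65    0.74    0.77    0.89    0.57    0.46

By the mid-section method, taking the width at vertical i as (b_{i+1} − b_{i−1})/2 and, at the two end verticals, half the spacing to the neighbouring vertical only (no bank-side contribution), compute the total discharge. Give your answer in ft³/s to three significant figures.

74.5 ft³/s

w_1 = (5.2 − 0.0)/2 = 2.6 ft; q_1 = 0.51 × 0.52 × 2.6 = 0.6895 ft³/s
w_2 = (14.8 − 0.0)/2 = 7.4 ft; q_2 = 0.65 × 0.83 × 7.4 = 3.992 ft³/s
w_3 = (28.3 − 5.2)/2 = 11.55 ft; q_3 = 0.74 × 1.19 × 11.55 = 10.17 ft³/s
w_4 = (51.6 − 14.8)/2 = 18.4 ft; q_4 = 0.77 × 1.38 × 18.4 = 19.55 ft³/s
w_5 = (66.5 − 28.3)/2 = 19.1 ft; q_5 = 0.89 × 1.91 × 19.1 = 32.47 ft³/s
w_6 = (75.1 − 51.6)/2 = 11.75 ft; q_6 = 0.57 × 1.02 × 11.75 = 6.831 ft³/s
w_7 = (75.1 − 66.5)/2 = 4.3 ft; q_7 = 0.46 × 0.40 × 4.3 = 0.7912 ft³/s
Q = Σ qᵢ = 74.50 ft³/s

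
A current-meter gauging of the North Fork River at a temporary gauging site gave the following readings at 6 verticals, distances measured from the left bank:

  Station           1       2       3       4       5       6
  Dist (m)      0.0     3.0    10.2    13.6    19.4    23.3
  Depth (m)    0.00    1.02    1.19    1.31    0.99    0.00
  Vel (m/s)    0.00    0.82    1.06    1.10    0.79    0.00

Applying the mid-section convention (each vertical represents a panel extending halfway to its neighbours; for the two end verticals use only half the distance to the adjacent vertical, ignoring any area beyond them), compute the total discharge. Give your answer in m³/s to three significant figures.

21.4 m³/s

w_2 = (10.2 − 0.0)/2 = 5.1 m; q_2 = 0.82 × 1.02 × 5.1 = 4.266 m³/s
w_3 = (13.6 − 3.0)/2 = 5.3 m; q_3 = 1.06 × 1.19 × 5.3 = 6.685 m³/s
w_4 = (19.4 − 10.2)/2 = 4.6 m; q_4 = 1.10 × 1.31 × 4.6 = 6.629 m³/s
w_5 = (23.3 − 13.6)/2 = 4.85 m; q_5 = 0.79 × 0.99 × 4.85 = 3.793 m³/s
Stations 1, 6 contribute zero (depth or velocity is 0).
Q = Σ qᵢ = 21.37 m³/s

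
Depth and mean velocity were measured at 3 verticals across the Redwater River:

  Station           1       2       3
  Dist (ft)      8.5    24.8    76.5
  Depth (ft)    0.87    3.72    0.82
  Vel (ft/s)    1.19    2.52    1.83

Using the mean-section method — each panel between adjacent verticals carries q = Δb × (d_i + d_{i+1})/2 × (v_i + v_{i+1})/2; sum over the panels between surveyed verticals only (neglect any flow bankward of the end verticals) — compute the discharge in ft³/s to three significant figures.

Panel 1-2: Δb = 16.3 ft, d̄ = (0.87+3.72)/2 = 2.295, v̄ = (1.19+2.52)/2 = 1.855 → q = 16.3×2.295×1.855 = 69.39 ft³/s
Panel 2-3: Δb = 51.7 ft, d̄ = (3.72+0.82)/2 = 2.27, v̄ = (2.52+1.83)/2 = 2.175 → q = 51.7×2.27×2.175 = 255.3 ft³/s
Q = Σ q = 324.6 ft³/s

325 ft³/s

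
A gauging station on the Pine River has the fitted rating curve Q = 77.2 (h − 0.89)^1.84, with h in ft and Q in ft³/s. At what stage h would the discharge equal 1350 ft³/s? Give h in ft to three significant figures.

h − h₀ = (Q/C)^(1/b) = (1350/77.2)^(1/1.84) = 4.736 ft
h = 0.89 + 4.736 = 5.626 ft

5.63 ft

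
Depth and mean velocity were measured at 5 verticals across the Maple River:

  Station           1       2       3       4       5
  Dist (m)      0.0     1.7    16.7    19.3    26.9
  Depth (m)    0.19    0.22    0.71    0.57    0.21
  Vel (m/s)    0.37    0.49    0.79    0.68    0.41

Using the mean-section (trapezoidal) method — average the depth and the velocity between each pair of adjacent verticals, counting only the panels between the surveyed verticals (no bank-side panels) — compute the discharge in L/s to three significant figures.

Panel 1-2: Δb = 1.7 m, d̄ = (0.19+0.22)/2 = 0.205, v̄ = (0.37+0.49)/2 = 0.43 → q = 1.7×0.205×0.43 = 0.1499 m³/s
Panel 2-3: Δb = 15 m, d̄ = (0.22+0.71)/2 = 0.465, v̄ = (0.49+0.79)/2 = 0.64 → q = 15×0.465×0.64 = 4.464 m³/s
Panel 3-4: Δb = 2.6 m, d̄ = (0.71+0.57)/2 = 0.64, v̄ = (0.79+0.68)/2 = 0.735 → q = 2.6×0.64×0.735 = 1.223 m³/s
Panel 4-5: Δb = 7.6 m, d̄ = (0.57+0.21)/2 = 0.39, v̄ = (0.68+0.41)/2 = 0.545 → q = 7.6×0.39×0.545 = 1.615 m³/s
Q = Σ q = 7.452 m³/s
= 7.452 × 1000 = 7452 L/s

7450 L/s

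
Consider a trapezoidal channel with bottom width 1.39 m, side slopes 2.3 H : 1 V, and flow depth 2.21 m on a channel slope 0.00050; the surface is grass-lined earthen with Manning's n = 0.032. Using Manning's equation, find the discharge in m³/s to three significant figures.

11.0 m³/s

A = (b + z·y)·y = (1.39 + 2.3×2.21)×2.21 = 14.31 m²
P = b + 2y√(1+z²) = 1.39 + 2×2.21×√(1+2.3²) = 12.48 m
R = A/P = 14.31/12.48 = 1.147 m
Q = (1/n)·A·R^(2/3)·S^(1/2) = (1/0.032) × 14.31 × 1.147^(2/3) × 0.00050^(1/2) = 10.95 m³/s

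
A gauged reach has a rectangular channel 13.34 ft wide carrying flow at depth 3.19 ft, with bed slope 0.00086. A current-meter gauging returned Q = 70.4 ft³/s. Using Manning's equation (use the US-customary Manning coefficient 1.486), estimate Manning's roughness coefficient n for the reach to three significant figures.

0.0440

A = b·y = 13.34 × 3.19 = 42.55 ft²
P = b + 2y = 13.34 + 2×3.19 = 19.72 ft
R = A/P = 42.55/19.72 = 2.158 ft
n = (1.486/Q)·A·R^(2/3)·S^(1/2) = (1.486/70.4) × 42.55 × 1.670 × 0.02933 = 0.04399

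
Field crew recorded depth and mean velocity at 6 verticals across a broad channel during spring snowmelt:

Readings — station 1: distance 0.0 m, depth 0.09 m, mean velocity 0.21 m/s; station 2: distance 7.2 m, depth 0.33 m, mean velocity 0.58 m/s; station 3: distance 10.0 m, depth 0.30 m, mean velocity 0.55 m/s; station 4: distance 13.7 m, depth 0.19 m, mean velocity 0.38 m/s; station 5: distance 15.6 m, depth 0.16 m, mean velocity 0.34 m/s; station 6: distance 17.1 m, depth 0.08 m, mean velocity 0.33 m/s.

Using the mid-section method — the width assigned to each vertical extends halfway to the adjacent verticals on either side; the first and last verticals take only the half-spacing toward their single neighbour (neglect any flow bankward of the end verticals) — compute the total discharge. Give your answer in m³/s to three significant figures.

1.88 m³/s

w_1 = (7.2 − 0.0)/2 = 3.6 m; q_1 = 0.21 × 0.09 × 3.6 = 0.06804 m³/s
w_2 = (10.0 − 0.0)/2 = 5 m; q_2 = 0.58 × 0.33 × 5 = 0.9570 m³/s
w_3 = (13.7 − 7.2)/2 = 3.25 m; q_3 = 0.55 × 0.30 × 3.25 = 0.5363 m³/s
w_4 = (15.6 − 10.0)/2 = 2.8 m; q_4 = 0.38 × 0.19 × 2.8 = 0.2022 m³/s
w_5 = (17.1 − 13.7)/2 = 1.7 m; q_5 = 0.34 × 0.16 × 1.7 = 0.09248 m³/s
w_6 = (17.1 − 15.6)/2 = 0.75 m; q_6 = 0.33 × 0.08 × 0.75 = 0.01980 m³/s
Q = Σ qᵢ = 1.876 m³/s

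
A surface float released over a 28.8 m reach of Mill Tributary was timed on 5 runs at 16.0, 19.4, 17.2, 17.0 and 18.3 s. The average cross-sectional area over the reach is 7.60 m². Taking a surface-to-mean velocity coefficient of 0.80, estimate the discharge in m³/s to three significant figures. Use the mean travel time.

9.96 m³/s

t̄ = (16.0 + 19.4 + 17.2 + 17.0 + 18.3) / 5 = 17.58 s
v_surface = L / t̄ = 28.8 / 17.58 = 1.638 m/s
v_mean = 0.80 × 1.638 = 1.311 m/s
Q = A × v_mean = 7.60 × 1.311 = 9.960 m³/s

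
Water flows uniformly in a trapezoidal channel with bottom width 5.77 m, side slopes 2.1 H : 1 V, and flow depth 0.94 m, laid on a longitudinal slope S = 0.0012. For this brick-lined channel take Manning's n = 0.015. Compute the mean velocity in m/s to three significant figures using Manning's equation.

A = (b + z·y)·y = (5.77 + 2.1×0.94)×0.94 = 7.279 m²
P = b + 2y√(1+z²) = 5.77 + 2×0.94×√(1+2.1²) = 10.14 m
R = A/P = 7.279/10.14 = 0.7177 m
Q = (1/n)·A·R^(2/3)·S^(1/2) = (1/0.015) × 7.279 × 0.7177^(2/3) × 0.0012^(1/2) = 13.48 m³/s
V = Q/A = 13.48/7.279 = 1.851 m/s

1.85 m/s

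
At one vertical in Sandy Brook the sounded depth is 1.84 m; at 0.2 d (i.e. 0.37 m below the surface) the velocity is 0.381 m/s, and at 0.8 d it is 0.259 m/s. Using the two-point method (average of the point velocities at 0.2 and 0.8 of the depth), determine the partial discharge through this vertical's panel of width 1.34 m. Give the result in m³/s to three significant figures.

v̄ = (0.381 + 0.259) / 2 = 0.3200 m/s
q = v̄ × d × w = 0.3200 × 1.84 × 1.34 = 0.7890 m³/s

0.789 m³/s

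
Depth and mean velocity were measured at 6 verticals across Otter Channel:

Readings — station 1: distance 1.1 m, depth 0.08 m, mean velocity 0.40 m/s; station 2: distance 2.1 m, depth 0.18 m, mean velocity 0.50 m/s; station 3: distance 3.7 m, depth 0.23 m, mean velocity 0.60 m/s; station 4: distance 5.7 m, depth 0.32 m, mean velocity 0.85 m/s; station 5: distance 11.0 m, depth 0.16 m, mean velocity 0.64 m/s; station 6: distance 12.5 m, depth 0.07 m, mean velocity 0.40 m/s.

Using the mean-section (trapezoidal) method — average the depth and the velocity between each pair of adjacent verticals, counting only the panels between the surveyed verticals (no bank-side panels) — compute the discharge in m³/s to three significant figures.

Panel 1-2: Δb = 1 m, d̄ = (0.08+0.18)/2 = 0.13, v̄ = (0.40+0.50)/2 = 0.45 → q = 1×0.13×0.45 = 0.05850 m³/s
Panel 2-3: Δb = 1.6 m, d̄ = (0.18+0.23)/2 = 0.205, v̄ = (0.50+0.60)/2 = 0.55 → q = 1.6×0.205×0.55 = 0.1804 m³/s
Panel 3-4: Δb = 2 m, d̄ = (0.23+0.32)/2 = 0.275, v̄ = (0.60+0.85)/2 = 0.725 → q = 2×0.275×0.725 = 0.3988 m³/s
Panel 4-5: Δb = 5.3 m, d̄ = (0.32+0.16)/2 = 0.24, v̄ = (0.85+0.64)/2 = 0.745 → q = 5.3×0.24×0.745 = 0.9476 m³/s
Panel 5-6: Δb = 1.5 m, d̄ = (0.16+0.07)/2 = 0.115, v̄ = (0.64+0.40)/2 = 0.52 → q = 1.5×0.115×0.52 = 0.08970 m³/s
Q = Σ q = 1.675 m³/s

1.67 m³/s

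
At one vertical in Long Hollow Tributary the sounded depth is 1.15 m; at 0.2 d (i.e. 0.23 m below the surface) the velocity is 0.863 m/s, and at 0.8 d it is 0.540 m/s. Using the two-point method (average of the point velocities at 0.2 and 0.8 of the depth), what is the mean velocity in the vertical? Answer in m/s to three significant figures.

0.702 m/s

v̄ = (0.863 + 0.540) / 2 = 0.7015 m/s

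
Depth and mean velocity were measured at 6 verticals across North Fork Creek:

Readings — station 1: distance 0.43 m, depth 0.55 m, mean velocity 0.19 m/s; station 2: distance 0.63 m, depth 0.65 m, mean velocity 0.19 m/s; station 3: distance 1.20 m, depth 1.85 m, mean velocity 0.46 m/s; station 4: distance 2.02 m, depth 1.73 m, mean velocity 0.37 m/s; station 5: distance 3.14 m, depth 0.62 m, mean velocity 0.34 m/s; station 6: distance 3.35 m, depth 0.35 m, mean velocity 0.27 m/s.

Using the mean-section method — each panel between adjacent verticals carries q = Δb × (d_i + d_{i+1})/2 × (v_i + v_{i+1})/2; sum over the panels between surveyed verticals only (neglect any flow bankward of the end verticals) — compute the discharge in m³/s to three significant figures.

Panel 1-2: Δb = 0.2 m, d̄ = (0.55+0.65)/2 = 0.6, v̄ = (0.19+0.19)/2 = 0.19 → q = 0.2×0.6×0.19 = 0.02280 m³/s
Panel 2-3: Δb = 0.57 m, d̄ = (0.65+1.85)/2 = 1.25, v̄ = (0.19+0.46)/2 = 0.325 → q = 0.57×1.25×0.325 = 0.2316 m³/s
Panel 3-4: Δb = 0.82 m, d̄ = (1.85+1.73)/2 = 1.79, v̄ = (0.46+0.37)/2 = 0.415 → q = 0.82×1.79×0.415 = 0.6091 m³/s
Panel 4-5: Δb = 1.12 m, d̄ = (1.73+0.62)/2 = 1.175, v̄ = (0.37+0.34)/2 = 0.355 → q = 1.12×1.175×0.355 = 0.4672 m³/s
Panel 5-6: Δb = 0.21 m, d̄ = (0.62+0.35)/2 = 0.485, v̄ = (0.34+0.27)/2 = 0.305 → q = 0.21×0.485×0.305 = 0.03106 m³/s
Q = Σ q = 1.362 m³/s

1.36 m³/s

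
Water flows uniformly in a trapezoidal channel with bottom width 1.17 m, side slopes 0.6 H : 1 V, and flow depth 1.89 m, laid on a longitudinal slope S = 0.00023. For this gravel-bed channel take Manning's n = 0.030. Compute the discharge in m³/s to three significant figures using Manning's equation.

1.87 m³/s

A = (b + z·y)·y = (1.17 + 0.6×1.89)×1.89 = 4.355 m²
P = b + 2y√(1+z²) = 1.17 + 2×1.89×√(1+0.6²) = 5.578 m
R = A/P = 4.355/5.578 = 0.7806 m
Q = (1/n)·A·R^(2/3)·S^(1/2) = (1/0.030) × 4.355 × 0.7806^(2/3) × 0.00023^(1/2) = 1.866 m³/s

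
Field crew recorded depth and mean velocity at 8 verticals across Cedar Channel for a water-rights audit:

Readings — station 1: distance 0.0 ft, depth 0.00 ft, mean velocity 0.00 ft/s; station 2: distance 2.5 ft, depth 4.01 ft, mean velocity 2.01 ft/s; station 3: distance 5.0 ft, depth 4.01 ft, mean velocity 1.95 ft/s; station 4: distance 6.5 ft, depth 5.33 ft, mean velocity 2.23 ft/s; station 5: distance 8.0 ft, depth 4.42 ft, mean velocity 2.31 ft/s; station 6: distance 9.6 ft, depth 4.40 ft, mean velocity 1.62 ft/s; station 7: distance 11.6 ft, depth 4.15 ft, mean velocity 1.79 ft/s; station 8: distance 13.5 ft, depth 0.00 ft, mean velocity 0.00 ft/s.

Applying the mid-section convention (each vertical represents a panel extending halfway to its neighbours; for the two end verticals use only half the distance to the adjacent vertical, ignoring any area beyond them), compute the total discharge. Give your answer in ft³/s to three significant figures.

w_2 = (5.0 − 0.0)/2 = 2.5 ft; q_2 = 2.01 × 4.01 × 2.5 = 20.15 ft³/s
w_3 = (6.5 − 2.5)/2 = 2 ft; q_3 = 1.95 × 4.01 × 2 = 15.64 ft³/s
w_4 = (8.0 − 5.0)/2 = 1.5 ft; q_4 = 2.23 × 5.33 × 1.5 = 17.83 ft³/s
w_5 = (9.6 − 6.5)/2 = 1.55 ft; q_5 = 2.31 × 4.42 × 1.55 = 15.83 ft³/s
w_6 = (11.6 − 8.0)/2 = 1.8 ft; q_6 = 1.62 × 4.40 × 1.8 = 12.83 ft³/s
w_7 = (13.5 − 9.6)/2 = 1.95 ft; q_7 = 1.79 × 4.15 × 1.95 = 14.49 ft³/s
Stations 1, 8 contribute zero (depth or velocity is 0).
Q = Σ qᵢ = 96.76 ft³/s

96.8 ft³/s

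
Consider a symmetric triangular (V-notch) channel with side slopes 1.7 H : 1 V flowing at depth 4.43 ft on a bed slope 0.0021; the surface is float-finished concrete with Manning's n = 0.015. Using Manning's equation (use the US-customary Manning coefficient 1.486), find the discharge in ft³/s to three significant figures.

233 ft³/s

A = z·y² = 1.7×4.43² = 33.36 ft²
P = 2y√(1+z²) = 2×4.43×√(1+1.7²) = 17.47 ft
R = A/P = 33.36/17.47 = 1.909 ft
Q = (1.486/n)·A·R^(2/3)·S^(1/2) = (1.486/0.015) × 33.36 × 1.909^(2/3) × 0.0021^(1/2) = 233.1 ft³/s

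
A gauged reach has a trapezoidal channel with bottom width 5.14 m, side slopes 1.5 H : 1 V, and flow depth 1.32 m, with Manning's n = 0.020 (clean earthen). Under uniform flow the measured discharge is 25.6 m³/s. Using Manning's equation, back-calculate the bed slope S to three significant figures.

0.00318

A = (b + z·y)·y = (5.14 + 1.5×1.32)×1.32 = 9.398 m²
P = b + 2y√(1+z²) = 5.14 + 2×1.32×√(1+1.5²) = 9.899 m
R = A/P = 9.398/9.899 = 0.9494 m
S = (Q·n / (1·A·R^(2/3)))² = (25.6×0.020 / (1×9.398×0.9660))² = 0.003181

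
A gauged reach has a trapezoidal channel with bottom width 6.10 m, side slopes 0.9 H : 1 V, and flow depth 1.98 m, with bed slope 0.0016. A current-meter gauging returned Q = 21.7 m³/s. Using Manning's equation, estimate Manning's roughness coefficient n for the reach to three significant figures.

0.0354

A = (b + z·y)·y = (6.10 + 0.9×1.98)×1.98 = 15.61 m²
P = b + 2y√(1+z²) = 6.10 + 2×1.98×√(1+0.9²) = 11.43 m
R = A/P = 15.61/11.43 = 1.366 m
n = (1/Q)·A·R^(2/3)·S^(1/2) = (1/21.7) × 15.61 × 1.231 × 0.04000 = 0.03541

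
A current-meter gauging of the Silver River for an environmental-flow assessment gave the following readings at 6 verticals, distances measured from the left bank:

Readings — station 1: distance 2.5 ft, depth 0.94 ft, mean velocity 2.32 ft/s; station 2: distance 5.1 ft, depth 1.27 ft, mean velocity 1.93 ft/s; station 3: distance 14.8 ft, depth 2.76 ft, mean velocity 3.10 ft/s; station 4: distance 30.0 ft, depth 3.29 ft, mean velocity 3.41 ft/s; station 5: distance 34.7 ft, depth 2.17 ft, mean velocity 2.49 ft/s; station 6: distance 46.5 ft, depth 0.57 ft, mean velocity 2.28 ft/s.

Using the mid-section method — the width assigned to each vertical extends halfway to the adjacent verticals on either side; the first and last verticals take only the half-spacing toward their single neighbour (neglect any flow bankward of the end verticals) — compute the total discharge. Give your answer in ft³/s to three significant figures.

288 ft³/s

w_1 = (5.1 − 2.5)/2 = 1.3 ft; q_1 = 2.32 × 0.94 × 1.3 = 2.835 ft³/s
w_2 = (14.8 − 2.5)/2 = 6.15 ft; q_2 = 1.93 × 1.27 × 6.15 = 15.07 ft³/s
w_3 = (30.0 − 5.1)/2 = 12.45 ft; q_3 = 3.10 × 2.76 × 12.45 = 106.5 ft³/s
w_4 = (34.7 − 14.8)/2 = 9.95 ft; q_4 = 3.41 × 3.29 × 9.95 = 111.6 ft³/s
w_5 = (46.5 − 30.0)/2 = 8.25 ft; q_5 = 2.49 × 2.17 × 8.25 = 44.58 ft³/s
w_6 = (46.5 − 34.7)/2 = 5.9 ft; q_6 = 2.28 × 0.57 × 5.9 = 7.668 ft³/s
Q = Σ qᵢ = 288.3 ft³/s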